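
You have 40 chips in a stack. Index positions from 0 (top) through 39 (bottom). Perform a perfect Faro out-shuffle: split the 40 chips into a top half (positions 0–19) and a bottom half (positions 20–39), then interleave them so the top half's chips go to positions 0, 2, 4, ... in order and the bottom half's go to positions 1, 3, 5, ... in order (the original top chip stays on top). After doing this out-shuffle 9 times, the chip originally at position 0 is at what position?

0

Position 0 is a fixed point of every out-shuffle, so the chip never moves.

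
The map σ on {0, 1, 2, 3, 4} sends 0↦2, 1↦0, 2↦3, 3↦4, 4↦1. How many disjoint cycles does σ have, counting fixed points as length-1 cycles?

Cycle decomposition: (0 2 3 4 1).
1 cycle.

1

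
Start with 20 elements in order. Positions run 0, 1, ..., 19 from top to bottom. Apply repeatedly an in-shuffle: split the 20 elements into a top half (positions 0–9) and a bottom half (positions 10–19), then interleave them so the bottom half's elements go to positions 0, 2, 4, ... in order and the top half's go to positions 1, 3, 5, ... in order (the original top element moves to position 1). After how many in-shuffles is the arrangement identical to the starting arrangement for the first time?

6

The in-shuffle permutes the 20 positions with cycle lengths [2, 3, 3, 6, 6].
Every element is home exactly when every cycle has completed a whole number of laps, i.e. after lcm(2, 3, 6) = 6 in-shuffles.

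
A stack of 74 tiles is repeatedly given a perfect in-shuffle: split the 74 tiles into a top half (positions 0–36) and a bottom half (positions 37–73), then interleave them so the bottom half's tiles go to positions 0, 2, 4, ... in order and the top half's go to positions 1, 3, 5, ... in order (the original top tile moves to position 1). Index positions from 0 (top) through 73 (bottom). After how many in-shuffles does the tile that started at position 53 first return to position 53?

20

Follow position 53 under repeated in-shuffles:
53 → 32 → 65 → 56 → 38 → 2 → 5 → 11 → 23 → 47 → 20 → 41 → 8 → 17 → 35 → 71 → 68 → 62 → 50 → 26 → 53
It first returns after 20 in-shuffles.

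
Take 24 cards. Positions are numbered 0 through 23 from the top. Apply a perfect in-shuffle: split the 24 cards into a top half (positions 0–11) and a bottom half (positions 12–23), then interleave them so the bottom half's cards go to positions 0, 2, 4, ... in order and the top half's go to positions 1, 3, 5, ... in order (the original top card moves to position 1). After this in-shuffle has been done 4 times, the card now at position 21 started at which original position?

Work backwards from position 21, undoing one in-shuffle at a time:
21 ← 10 ← 17 ← 8 ← 16
So the card now at position 21 started at position 16.

16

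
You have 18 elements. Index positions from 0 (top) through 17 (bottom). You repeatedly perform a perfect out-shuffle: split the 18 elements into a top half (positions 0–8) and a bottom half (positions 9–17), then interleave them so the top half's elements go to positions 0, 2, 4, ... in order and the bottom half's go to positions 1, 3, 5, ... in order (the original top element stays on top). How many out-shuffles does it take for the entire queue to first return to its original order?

8

The out-shuffle permutes the 18 positions with cycle lengths [1, 1, 8, 8].
Every element is home exactly when every cycle has completed a whole number of laps, i.e. after lcm(1, 8) = 8 out-shuffles.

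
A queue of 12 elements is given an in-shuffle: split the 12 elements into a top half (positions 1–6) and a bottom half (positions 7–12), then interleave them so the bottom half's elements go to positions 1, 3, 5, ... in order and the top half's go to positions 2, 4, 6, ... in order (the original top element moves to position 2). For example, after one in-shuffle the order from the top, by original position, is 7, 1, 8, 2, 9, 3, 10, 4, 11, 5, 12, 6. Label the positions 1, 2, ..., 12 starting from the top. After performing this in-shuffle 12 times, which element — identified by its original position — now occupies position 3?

Work backwards from position 3, undoing one in-shuffle at a time:
3 ← 8 ← 4 ← 2 ← 1 ← 7 ← 10 ← 5 ← 9 ← 11 ← 12 ← 6 ← 3
So the element now at position 3 started at position 3.

3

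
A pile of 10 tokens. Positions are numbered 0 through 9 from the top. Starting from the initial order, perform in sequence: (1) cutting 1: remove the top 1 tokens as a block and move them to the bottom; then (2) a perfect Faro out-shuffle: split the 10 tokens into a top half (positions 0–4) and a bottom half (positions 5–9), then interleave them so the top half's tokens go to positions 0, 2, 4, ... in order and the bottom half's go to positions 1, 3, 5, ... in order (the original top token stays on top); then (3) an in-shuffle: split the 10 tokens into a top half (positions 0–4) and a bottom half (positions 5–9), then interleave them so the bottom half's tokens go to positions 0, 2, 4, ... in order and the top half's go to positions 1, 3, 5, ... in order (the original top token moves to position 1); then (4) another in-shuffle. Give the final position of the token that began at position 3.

Track the token from position 3 forward through each operation:
  after op 1 (cut 1): 3 → 2
  after op 2 (out-shuffle): 2 → 4
  after op 3 (in-shuffle): 4 → 9
  after op 4 (in-shuffle): 9 → 8

8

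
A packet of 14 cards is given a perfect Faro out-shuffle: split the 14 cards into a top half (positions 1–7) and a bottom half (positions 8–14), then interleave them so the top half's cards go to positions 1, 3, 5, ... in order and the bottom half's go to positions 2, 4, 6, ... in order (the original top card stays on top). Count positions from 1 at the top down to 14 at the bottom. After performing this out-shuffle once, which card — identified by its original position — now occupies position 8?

11

Work backwards from position 8, undoing one out-shuffle at a time:
8 ← 11
So the card now at position 8 started at position 11.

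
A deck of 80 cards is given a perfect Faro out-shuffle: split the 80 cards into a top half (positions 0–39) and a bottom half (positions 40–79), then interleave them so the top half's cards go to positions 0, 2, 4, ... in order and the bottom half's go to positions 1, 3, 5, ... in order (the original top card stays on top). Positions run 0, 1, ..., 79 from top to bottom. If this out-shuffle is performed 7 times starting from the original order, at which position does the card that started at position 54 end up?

Track the card's position through each out-shuffle:
54 → 29 → 58 → 37 → 74 → 69 → 59 → 39

39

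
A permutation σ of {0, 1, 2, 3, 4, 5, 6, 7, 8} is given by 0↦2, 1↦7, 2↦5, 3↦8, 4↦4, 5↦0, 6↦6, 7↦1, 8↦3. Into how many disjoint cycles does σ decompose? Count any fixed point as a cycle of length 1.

5

Cycle decomposition: (0 2 5) (1 7) (3 8) (4) (6).
5 cycles.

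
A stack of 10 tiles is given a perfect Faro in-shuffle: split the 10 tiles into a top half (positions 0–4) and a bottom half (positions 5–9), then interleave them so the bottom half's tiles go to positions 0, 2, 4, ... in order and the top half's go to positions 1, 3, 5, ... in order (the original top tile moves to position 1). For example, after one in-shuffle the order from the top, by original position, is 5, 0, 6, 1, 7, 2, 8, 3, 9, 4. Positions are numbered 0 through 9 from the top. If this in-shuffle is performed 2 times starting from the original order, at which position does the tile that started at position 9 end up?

Track the tile's position through each in-shuffle:
9 → 8 → 6

6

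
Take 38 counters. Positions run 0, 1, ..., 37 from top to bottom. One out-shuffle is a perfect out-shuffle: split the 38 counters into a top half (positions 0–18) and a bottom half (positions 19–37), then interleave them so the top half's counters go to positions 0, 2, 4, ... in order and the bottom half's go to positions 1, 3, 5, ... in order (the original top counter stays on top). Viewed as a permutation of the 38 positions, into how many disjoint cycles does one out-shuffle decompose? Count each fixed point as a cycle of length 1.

3

Trace each unvisited position around until it returns:
(0) (1 2 4 8 16 32 ... len 36) (37)
3 cycles in total.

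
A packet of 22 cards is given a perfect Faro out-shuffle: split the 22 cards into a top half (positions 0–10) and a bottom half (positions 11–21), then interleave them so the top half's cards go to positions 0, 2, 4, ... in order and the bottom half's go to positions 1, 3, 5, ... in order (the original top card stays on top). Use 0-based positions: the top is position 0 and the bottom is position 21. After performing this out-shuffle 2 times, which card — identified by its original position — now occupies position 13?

19

Work backwards from position 13, undoing one out-shuffle at a time:
13 ← 17 ← 19
So the card now at position 13 started at position 19.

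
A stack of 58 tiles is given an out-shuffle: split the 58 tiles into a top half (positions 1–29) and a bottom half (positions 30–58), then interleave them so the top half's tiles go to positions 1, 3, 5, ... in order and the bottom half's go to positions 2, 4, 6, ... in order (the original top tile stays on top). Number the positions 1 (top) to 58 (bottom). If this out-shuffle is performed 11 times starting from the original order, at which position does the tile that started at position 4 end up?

46

Track the tile's position through each out-shuffle:
4 → 7 → 13 → 25 → 49 → 40 → 22 → 43 → 28 → 55 → 52 → 46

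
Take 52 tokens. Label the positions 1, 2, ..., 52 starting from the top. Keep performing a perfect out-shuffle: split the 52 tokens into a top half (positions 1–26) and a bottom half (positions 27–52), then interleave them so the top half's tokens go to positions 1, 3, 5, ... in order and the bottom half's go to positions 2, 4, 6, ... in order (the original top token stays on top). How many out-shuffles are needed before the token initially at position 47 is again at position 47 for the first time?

Follow position 47 under repeated out-shuffles:
47 → 42 → 32 → 12 → 23 → 45 → 38 → 24 → 47
It first returns after 8 out-shuffles.

8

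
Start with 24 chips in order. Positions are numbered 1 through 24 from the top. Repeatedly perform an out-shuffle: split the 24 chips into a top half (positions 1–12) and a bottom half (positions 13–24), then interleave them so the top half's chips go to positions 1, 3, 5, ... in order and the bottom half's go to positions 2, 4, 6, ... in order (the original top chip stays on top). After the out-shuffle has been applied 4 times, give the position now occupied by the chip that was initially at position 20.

6

Track the chip's position through each out-shuffle:
20 → 16 → 8 → 15 → 6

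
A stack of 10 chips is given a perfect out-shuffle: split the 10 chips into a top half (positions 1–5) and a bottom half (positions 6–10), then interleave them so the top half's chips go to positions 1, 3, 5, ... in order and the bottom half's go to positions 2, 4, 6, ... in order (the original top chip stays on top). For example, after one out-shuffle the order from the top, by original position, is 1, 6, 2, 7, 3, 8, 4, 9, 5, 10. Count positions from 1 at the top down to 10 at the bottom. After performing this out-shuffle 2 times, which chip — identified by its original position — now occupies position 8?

Work backwards from position 8, undoing one out-shuffle at a time:
8 ← 9 ← 5
So the chip now at position 8 started at position 5.

5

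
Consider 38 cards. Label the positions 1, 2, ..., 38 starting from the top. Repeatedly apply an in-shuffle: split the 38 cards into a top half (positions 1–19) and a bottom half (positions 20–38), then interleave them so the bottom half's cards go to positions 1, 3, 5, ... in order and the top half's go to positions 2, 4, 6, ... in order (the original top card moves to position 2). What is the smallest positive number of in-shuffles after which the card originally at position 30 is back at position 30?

12

Follow position 30 under repeated in-shuffles:
30 → 21 → 3 → 6 → 12 → 24 → 9 → 18 → 36 → 33 → 27 → 15 → 30
It first returns after 12 in-shuffles.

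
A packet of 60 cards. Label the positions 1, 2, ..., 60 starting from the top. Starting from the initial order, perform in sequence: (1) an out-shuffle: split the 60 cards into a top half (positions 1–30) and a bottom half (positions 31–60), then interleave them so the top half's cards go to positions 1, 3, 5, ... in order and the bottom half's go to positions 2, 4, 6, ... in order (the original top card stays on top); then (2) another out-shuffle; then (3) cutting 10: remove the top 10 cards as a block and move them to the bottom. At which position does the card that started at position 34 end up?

Track the card from position 34 forward through each operation:
  after op 1 (out-shuffle): 34 → 8
  after op 2 (out-shuffle): 8 → 15
  after op 3 (cut 10): 15 → 5

5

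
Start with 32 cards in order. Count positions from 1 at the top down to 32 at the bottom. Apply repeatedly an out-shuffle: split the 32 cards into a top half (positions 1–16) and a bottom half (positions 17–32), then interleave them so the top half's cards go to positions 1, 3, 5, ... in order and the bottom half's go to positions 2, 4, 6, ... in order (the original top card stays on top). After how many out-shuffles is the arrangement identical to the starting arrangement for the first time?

5

The out-shuffle permutes the 32 positions with cycle lengths [1, 1, 5, 5, 5, 5, 5, 5].
Every card is home exactly when every cycle has completed a whole number of laps, i.e. after lcm(1, 5) = 5 out-shuffles.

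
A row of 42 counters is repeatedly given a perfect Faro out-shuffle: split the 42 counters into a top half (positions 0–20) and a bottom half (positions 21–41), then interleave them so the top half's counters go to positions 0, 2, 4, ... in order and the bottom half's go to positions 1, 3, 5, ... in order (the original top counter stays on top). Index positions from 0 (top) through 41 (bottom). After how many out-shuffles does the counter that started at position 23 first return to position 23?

Follow position 23 under repeated out-shuffles:
23 → 5 → 10 → 20 → 40 → 39 → 37 → 33 → 25 → 9 → 18 → 36 → 31 → 21 → 1 → 2 → 4 → 8 → 16 → 32 → 23
It first returns after 20 out-shuffles.

20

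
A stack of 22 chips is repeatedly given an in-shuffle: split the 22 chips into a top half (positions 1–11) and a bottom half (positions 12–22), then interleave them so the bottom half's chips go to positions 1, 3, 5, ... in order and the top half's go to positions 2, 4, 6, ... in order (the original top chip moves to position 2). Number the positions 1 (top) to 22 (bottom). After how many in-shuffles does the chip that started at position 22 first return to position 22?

11

Follow position 22 under repeated in-shuffles:
22 → 21 → 19 → 15 → 7 → 14 → 5 → 10 → 20 → 17 → 11 → 22
It first returns after 11 in-shuffles.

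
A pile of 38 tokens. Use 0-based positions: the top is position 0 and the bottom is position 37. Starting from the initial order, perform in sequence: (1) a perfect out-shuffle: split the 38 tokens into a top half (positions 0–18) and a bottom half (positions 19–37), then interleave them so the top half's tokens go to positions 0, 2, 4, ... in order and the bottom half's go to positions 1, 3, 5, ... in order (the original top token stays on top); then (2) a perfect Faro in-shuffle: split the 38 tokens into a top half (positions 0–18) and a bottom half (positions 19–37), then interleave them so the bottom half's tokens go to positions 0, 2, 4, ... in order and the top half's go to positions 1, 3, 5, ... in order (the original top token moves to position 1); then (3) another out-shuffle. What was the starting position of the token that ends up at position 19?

35

Undo the operations in reverse order, starting from position 19:
  undo op 3 (out-shuffle, from bottom half): 19 ← 28
  undo op 2 (in-shuffle, from bottom half): 28 ← 33
  undo op 1 (out-shuffle, from bottom half): 33 ← 35
So the token at position 19 came from original position 35.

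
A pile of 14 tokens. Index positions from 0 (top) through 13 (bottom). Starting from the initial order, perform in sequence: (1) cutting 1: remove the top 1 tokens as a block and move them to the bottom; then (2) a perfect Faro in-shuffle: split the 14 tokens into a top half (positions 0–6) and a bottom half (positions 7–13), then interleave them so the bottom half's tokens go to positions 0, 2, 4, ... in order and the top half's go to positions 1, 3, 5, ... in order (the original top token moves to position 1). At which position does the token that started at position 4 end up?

Track the token from position 4 forward through each operation:
  after op 1 (cut 1): 4 → 3
  after op 2 (in-shuffle): 3 → 7

7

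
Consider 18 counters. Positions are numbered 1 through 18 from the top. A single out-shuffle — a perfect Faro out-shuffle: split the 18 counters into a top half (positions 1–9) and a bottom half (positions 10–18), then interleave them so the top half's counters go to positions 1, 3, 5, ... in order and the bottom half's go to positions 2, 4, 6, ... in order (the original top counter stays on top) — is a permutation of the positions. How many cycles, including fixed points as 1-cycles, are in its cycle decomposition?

Trace each unvisited position around until it returns:
(1) (2 3 5 9 17 16 14 10) (4 7 13 8 15 12 6 11) (18)
4 cycles in total.

4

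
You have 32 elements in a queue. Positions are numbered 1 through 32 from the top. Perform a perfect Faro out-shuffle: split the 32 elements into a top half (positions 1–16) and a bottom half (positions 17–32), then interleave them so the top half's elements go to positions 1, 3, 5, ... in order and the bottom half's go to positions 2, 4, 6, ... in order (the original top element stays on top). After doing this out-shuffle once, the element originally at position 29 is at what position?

26

Track the element's position through each out-shuffle:
29 → 26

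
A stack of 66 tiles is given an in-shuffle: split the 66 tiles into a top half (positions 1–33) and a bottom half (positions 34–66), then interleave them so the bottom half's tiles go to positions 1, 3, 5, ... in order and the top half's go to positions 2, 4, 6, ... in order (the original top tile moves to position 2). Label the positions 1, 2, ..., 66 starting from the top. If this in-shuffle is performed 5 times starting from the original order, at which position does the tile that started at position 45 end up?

33

Track the tile's position through each in-shuffle:
45 → 23 → 46 → 25 → 50 → 33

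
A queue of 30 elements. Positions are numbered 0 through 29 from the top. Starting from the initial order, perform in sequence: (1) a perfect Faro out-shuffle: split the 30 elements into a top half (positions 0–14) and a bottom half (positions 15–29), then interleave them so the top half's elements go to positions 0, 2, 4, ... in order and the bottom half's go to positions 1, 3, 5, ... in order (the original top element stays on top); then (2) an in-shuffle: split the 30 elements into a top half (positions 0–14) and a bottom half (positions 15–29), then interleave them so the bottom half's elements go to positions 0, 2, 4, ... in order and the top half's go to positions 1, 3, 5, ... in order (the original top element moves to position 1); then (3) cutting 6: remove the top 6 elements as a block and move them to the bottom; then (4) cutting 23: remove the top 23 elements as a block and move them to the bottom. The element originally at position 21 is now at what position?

Track the element from position 21 forward through each operation:
  after op 1 (out-shuffle): 21 → 13
  after op 2 (in-shuffle): 13 → 27
  after op 3 (cut 6): 27 → 21
  after op 4 (cut 23): 21 → 28

28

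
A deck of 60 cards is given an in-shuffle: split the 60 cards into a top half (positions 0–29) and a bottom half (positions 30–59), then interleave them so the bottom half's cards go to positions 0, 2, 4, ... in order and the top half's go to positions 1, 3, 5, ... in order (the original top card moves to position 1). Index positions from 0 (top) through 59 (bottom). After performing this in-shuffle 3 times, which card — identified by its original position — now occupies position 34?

Work backwards from position 34, undoing one in-shuffle at a time:
34 ← 47 ← 23 ← 11
So the card now at position 34 started at position 11.

11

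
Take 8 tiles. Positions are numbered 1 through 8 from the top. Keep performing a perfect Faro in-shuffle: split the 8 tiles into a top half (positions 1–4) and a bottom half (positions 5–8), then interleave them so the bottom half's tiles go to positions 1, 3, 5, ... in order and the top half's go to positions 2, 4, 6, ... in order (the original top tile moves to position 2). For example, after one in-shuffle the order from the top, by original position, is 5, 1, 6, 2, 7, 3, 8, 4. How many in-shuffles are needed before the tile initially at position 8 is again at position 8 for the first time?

Follow position 8 under repeated in-shuffles:
8 → 7 → 5 → 1 → 2 → 4 → 8
It first returns after 6 in-shuffles.

6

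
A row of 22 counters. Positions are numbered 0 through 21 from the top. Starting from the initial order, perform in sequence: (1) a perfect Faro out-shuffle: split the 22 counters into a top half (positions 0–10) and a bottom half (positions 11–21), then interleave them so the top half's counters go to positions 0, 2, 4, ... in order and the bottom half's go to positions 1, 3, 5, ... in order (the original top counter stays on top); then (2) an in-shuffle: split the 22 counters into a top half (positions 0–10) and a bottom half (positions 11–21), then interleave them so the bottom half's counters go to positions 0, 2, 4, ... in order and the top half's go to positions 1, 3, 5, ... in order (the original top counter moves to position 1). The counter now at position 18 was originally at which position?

10

Undo the operations in reverse order, starting from position 18:
  undo op 2 (in-shuffle, from bottom half): 18 ← 20
  undo op 1 (out-shuffle, from top half): 20 ← 10
So the counter at position 18 came from original position 10.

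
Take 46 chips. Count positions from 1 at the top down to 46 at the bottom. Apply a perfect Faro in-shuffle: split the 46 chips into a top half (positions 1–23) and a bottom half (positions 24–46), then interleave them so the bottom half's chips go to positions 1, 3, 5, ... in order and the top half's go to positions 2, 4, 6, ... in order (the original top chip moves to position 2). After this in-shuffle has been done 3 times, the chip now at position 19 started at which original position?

20

Work backwards from position 19, undoing one in-shuffle at a time:
19 ← 33 ← 40 ← 20
So the chip now at position 19 started at position 20.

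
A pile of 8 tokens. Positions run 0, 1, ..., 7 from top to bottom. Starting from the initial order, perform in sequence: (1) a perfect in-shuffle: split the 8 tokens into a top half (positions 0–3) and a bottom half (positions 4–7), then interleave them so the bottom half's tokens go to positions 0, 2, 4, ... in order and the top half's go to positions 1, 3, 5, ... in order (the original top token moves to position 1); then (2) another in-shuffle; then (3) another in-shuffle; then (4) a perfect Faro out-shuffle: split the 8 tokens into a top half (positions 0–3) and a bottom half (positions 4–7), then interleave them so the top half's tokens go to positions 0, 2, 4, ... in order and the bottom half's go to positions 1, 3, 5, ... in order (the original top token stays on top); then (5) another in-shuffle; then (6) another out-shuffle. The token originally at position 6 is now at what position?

Track the token from position 6 forward through each operation:
  after op 1 (in-shuffle): 6 → 4
  after op 2 (in-shuffle): 4 → 0
  after op 3 (in-shuffle): 0 → 1
  after op 4 (out-shuffle): 1 → 2
  after op 5 (in-shuffle): 2 → 5
  after op 6 (out-shuffle): 5 → 3

3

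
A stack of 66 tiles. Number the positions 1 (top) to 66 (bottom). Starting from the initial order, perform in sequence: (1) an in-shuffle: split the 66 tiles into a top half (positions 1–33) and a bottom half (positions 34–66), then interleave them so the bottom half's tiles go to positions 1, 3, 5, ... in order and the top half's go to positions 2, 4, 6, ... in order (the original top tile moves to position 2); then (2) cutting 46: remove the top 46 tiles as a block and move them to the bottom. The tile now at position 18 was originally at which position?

Undo the operations in reverse order, starting from position 18:
  undo op 2 (cut 46): 18 ← 64
  undo op 1 (in-shuffle, from top half): 64 ← 32
So the tile at position 18 came from original position 32.

32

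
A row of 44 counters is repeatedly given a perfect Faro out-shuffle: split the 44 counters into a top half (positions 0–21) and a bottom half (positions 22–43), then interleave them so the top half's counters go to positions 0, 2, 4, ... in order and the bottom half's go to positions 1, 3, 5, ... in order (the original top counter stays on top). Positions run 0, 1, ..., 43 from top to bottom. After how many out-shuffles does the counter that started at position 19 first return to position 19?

Follow position 19 under repeated out-shuffles:
19 → 38 → 33 → 23 → 3 → 6 → 12 → 24 → 5 → 10 → 20 → 40 → 37 → 31 → 19
It first returns after 14 out-shuffles.

14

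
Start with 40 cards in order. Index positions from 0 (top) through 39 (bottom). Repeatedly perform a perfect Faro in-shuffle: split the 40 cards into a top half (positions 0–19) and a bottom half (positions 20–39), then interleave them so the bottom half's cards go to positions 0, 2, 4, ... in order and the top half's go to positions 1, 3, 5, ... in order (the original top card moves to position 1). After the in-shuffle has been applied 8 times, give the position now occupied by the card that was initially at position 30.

22

Track the card's position through each in-shuffle:
30 → 20 → 0 → 1 → 3 → 7 → 15 → 31 → 22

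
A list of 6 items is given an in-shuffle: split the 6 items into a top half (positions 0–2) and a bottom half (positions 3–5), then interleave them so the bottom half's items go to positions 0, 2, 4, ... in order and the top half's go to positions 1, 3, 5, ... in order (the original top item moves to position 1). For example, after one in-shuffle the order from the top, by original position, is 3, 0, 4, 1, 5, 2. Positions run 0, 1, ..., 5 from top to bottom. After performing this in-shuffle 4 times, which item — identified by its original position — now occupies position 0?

Work backwards from position 0, undoing one in-shuffle at a time:
0 ← 3 ← 1 ← 0 ← 3
So the item now at position 0 started at position 3.

3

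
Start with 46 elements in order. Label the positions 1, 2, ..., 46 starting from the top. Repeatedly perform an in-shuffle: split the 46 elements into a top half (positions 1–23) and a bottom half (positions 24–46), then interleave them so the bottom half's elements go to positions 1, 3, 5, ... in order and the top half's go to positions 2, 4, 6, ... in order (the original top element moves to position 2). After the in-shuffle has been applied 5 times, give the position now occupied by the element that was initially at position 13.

Track the element's position through each in-shuffle:
13 → 26 → 5 → 10 → 20 → 40

40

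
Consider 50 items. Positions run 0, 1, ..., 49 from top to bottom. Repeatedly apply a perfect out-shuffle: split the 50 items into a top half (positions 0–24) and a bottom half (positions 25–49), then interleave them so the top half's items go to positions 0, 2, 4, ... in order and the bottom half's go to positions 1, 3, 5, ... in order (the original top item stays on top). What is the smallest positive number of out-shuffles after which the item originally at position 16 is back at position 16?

21

Follow position 16 under repeated out-shuffles:
16 → 32 → 15 → 30 → 11 → 22 → 44 → 39 → ... → 16 (length 21)
It first returns after 21 out-shuffles.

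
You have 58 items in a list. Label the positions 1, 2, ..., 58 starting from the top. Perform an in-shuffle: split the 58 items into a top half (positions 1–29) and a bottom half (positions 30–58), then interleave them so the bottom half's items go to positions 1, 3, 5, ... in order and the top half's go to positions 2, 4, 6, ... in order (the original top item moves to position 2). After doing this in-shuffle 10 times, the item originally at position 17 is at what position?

Track the item's position through each in-shuffle:
17 → 34 → 9 → 18 → 36 → 13 → 26 → 52 → 45 → 31 → 3

3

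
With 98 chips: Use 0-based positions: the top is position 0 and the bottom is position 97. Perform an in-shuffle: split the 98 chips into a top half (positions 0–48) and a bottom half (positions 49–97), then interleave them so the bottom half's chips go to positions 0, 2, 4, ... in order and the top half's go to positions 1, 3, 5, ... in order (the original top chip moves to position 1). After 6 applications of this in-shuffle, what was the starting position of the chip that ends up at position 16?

7

Work backwards from position 16, undoing one in-shuffle at a time:
16 ← 57 ← 28 ← 63 ← 31 ← 15 ← 7
So the chip now at position 16 started at position 7.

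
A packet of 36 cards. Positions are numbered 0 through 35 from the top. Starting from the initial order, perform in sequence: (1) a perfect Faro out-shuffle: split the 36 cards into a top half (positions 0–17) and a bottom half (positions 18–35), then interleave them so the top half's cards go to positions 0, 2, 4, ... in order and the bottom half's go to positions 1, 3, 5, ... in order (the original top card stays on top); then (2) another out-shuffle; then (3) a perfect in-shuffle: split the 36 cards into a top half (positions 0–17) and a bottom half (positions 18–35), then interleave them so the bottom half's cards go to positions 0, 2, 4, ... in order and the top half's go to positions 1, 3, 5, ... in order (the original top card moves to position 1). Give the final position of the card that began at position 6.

Track the card from position 6 forward through each operation:
  after op 1 (out-shuffle): 6 → 12
  after op 2 (out-shuffle): 12 → 24
  after op 3 (in-shuffle): 24 → 12

12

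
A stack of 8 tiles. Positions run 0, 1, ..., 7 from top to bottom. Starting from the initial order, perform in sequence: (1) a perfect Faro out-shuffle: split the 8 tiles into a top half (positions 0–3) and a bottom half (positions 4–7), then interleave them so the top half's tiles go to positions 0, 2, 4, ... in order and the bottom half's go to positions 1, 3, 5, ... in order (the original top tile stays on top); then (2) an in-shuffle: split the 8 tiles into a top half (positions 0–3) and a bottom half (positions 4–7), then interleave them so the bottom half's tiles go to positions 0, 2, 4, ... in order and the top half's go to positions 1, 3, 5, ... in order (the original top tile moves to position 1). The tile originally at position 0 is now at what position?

1

Track the tile from position 0 forward through each operation:
  after op 1 (out-shuffle): 0 → 0
  after op 2 (in-shuffle): 0 → 1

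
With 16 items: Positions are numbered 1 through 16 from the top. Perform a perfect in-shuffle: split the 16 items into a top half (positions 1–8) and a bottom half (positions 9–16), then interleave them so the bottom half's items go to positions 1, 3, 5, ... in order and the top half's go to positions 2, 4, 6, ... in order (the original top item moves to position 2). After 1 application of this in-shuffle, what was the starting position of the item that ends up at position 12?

Work backwards from position 12, undoing one in-shuffle at a time:
12 ← 6
So the item now at position 12 started at position 6.

6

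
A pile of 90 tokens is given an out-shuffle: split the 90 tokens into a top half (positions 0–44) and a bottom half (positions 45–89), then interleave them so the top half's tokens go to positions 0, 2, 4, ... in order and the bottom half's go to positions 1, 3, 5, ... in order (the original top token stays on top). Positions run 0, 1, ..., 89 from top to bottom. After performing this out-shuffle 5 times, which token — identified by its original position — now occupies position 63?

Work backwards from position 63, undoing one out-shuffle at a time:
63 ← 76 ← 38 ← 19 ← 54 ← 27
So the token now at position 63 started at position 27.

27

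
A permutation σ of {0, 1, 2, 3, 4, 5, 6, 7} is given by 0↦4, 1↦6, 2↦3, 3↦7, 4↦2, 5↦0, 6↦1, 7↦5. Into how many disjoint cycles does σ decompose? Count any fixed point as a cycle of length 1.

Cycle decomposition: (0 4 2 3 7 5) (1 6).
2 cycles.

2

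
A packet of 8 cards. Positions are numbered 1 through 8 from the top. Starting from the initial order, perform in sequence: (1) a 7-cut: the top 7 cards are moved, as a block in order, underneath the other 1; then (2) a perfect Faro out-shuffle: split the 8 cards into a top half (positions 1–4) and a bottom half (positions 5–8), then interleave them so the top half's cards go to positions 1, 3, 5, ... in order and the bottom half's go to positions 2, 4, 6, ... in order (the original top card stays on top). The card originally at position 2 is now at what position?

Track the card from position 2 forward through each operation:
  after op 1 (cut 7): 2 → 3
  after op 2 (out-shuffle): 3 → 5

5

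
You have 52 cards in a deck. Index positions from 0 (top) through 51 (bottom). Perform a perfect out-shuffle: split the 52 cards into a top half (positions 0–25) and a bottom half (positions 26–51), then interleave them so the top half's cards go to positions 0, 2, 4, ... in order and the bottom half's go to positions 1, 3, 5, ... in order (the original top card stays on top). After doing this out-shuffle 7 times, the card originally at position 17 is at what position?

34

Track the card's position through each out-shuffle:
17 → 34 → 17 → 34 → 17 → 34 → 17 → 34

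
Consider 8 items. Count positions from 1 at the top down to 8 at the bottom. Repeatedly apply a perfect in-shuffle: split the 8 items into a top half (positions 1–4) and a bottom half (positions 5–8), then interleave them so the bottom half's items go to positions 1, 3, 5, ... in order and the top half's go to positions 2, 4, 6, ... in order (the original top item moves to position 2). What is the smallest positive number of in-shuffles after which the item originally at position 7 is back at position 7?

Follow position 7 under repeated in-shuffles:
7 → 5 → 1 → 2 → 4 → 8 → 7
It first returns after 6 in-shuffles.

6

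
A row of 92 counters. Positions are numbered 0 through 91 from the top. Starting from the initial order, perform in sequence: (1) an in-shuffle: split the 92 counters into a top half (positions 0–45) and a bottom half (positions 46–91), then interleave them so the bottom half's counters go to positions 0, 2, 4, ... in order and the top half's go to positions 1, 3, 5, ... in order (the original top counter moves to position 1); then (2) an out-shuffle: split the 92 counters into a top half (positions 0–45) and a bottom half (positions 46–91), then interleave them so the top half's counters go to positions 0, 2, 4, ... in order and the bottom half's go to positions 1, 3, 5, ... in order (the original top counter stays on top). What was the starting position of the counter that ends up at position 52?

Undo the operations in reverse order, starting from position 52:
  undo op 2 (out-shuffle, from top half): 52 ← 26
  undo op 1 (in-shuffle, from bottom half): 26 ← 59
So the counter at position 52 came from original position 59.

59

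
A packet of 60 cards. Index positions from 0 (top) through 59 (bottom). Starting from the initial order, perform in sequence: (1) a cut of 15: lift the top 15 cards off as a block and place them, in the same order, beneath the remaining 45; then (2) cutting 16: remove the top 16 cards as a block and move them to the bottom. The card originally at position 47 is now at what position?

Track the card from position 47 forward through each operation:
  after op 1 (cut 15): 47 → 32
  after op 2 (cut 16): 32 → 16

16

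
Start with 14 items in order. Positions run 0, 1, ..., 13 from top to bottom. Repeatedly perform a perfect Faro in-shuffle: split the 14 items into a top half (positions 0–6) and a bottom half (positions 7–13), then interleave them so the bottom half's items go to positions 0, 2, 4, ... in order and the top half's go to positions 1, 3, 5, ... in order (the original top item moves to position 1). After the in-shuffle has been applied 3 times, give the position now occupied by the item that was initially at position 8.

11

Track the item's position through each in-shuffle:
8 → 2 → 5 → 11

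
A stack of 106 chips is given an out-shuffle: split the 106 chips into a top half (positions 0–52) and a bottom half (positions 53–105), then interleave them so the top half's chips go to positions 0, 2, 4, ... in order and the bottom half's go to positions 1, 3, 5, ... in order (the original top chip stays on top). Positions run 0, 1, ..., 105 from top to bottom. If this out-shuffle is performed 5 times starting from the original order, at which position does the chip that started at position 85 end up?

Track the chip's position through each out-shuffle:
85 → 65 → 25 → 50 → 100 → 95

95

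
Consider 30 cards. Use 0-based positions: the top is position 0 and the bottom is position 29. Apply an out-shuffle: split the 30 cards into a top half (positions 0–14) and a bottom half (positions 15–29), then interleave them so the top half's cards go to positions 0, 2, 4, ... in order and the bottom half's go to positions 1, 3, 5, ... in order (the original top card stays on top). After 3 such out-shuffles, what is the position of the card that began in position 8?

Track the card's position through each out-shuffle:
8 → 16 → 3 → 6

6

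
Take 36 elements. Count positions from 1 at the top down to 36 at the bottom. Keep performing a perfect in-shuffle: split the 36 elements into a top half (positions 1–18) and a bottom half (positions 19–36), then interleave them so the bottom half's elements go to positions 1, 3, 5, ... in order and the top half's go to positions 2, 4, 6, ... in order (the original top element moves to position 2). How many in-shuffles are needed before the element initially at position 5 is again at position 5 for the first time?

36

Follow position 5 under repeated in-shuffles:
5 → 10 → 20 → 3 → 6 → 12 → 24 → 11 → ... → 5 (length 36)
It first returns after 36 in-shuffles.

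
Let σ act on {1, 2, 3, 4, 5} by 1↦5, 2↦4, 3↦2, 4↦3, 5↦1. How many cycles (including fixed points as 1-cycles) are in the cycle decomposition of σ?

Cycle decomposition: (1 5) (2 4 3).
2 cycles.

2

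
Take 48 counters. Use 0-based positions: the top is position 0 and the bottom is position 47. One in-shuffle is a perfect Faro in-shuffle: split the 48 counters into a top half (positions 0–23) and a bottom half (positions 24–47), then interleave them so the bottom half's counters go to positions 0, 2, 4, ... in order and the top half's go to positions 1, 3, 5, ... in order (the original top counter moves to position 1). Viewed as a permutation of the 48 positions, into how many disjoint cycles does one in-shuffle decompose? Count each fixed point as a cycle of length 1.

4

Trace each unvisited position around until it returns:
(0 1 3 7 15 31 ... len 21) (2 5 11 23 47 46 ... len 21) (6 13 27) (20 41 34)
4 cycles in total.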